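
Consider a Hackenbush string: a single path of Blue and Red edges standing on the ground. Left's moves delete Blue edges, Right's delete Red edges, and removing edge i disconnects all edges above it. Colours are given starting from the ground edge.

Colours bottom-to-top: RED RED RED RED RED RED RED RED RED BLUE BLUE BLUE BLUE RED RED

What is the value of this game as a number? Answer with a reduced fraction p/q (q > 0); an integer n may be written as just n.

-519/64

edge 1 of 15 (RED): { (no moves) | 0 } → -1
edge 2 of 15 (RED): { (no moves) | -1,0 } → -2
edge 3 of 15 (RED): { (no moves) | -2,-1,0 } → -3
edge 4 of 15 (RED): { (no moves) | -3,-2,-1,0 } → -4
edge 5 of 15 (RED): { (no moves) | -4,-3,-2,-1,0 } → -5
edge 6 of 15 (RED): { (no moves) | -5,-4,-3,-2,-1,0 } → -6
edge 7 of 15 (RED): { (no moves) | -6,-5,-4,-3,-2,-1,0 } → -7
edge 8 of 15 (RED): { (no moves) | -7,-6,-5,-4,-3,-2,-1,0 } → -8
edge 9 of 15 (RED): { (no moves) | -8,-7,-6,-5,-4,-3,-2,-1,0 } → -9
edge 10 of 15 (BLUE): { -9 | -8,-7,-6,-5,-4,-3,-2,-1,0 } → -17/2
edge 11 of 15 (BLUE): { -9,-17/2 | -8,-7,-6,-5,-4,-3,-2,-1,0 } → -33/4
edge 12 of 15 (BLUE): { -9,-17/2,-33/4 | -8,-7,-6,-5,-4,-3,-2,-1,0 } → -65/8
edge 13 of 15 (BLUE): { -9,-17/2,-33/4,-65/8 | -8,-7,-6,-5,-4,-3,-2,-1,0 } → -129/16
edge 14 of 15 (RED): { -9,-17/2,-33/4,-65/8 | -129/16,-8,-7,-6,-5,-4,-3,-2,-1,0 } → -259/32
edge 15 of 15 (RED): { -9,-17/2,-33/4,-65/8 | -259/32,-129/16,-8,-7,-6,-5,-4,-3,-2,-1,0 } → -519/64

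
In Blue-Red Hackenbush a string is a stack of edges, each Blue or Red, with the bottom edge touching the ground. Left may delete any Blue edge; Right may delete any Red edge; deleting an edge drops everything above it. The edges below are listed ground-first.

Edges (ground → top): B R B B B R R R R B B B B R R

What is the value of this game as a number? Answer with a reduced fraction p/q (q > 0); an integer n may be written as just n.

14457/16384

val_1 [B]  L=[0]  R=[·]  so 1
val_2 [BR]  L=[0]  R=[1]  so 1/2
val_3 [BRB]  L=[0, 1/2]  R=[1]  so 3/4
val_4 [BRBB]  L=[0, 1/2, 3/4]  R=[1]  so 7/8
val_5 [BRBBB]  L=[0, 1/2, 3/4, 7/8]  R=[1]  so 15/16
val_6 [BRBBBR]  L=[0, 1/2, 3/4, 7/8]  R=[15/16, 1]  so 29/32
val_7 [BRBBBRR]  L=[0, 1/2, 3/4, 7/8]  R=[29/32, 15/16, 1]  so 57/64
val_8 [BRBBBRRR]  L=[0, 1/2, 3/4, 7/8]  R=[57/64, 29/32, 15/16, 1]  so 113/128
val_9 [BRBBBRRRR]  L=[0, 1/2, 3/4, 7/8]  R=[113/128, 57/64, 29/32, 15/16, 1]  so 225/256
val_10 [BRBBBRRRRB]  L=[0, 1/2, 3/4, 7/8, 225/256]  R=[113/128, 57/64, 29/32, 15/16, 1]  so 451/512
val_11 [BRBBBRRRRBB]  L=[0, 1/2, 3/4, 7/8, 225/256, 451/512]  R=[113/128, 57/64, 29/32, 15/16, 1]  so 903/1024
val_12 [BRBBBRRRRBBB]  L=[0, 1/2, 3/4, 7/8, 225/256, 451/512, 903/1024]  R=[113/128, 57/64, 29/32, 15/16, 1]  so 1807/2048
val_13 [BRBBBRRRRBBBB]  L=[0, 1/2, 3/4, 7/8, 225/256, 451/512, 903/1024, 1807/2048]  R=[113/128, 57/64, 29/32, 15/16, 1]  so 3615/4096
val_14 [BRBBBRRRRBBBBR]  L=[0, 1/2, 3/4, 7/8, 225/256, 451/512, 903/1024, 1807/2048]  R=[3615/4096, 113/128, 57/64, 29/32, 15/16, 1]  so 7229/8192
val_15 [BRBBBRRRRBBBBRR]  L=[0, 1/2, 3/4, 7/8, 225/256, 451/512, 903/1024, 1807/2048]  R=[7229/8192, 3615/4096, 113/128, 57/64, 29/32, 15/16, 1]  so 14457/16384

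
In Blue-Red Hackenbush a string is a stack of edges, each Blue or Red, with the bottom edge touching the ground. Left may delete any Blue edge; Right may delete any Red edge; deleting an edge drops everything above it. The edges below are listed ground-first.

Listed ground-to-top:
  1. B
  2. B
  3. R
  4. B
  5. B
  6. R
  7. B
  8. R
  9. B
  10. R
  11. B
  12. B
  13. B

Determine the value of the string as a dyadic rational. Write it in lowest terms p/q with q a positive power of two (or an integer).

step 1: add B to get B; options L={ 0 } R={ · } — 1
step 2: add B to get BB; options L={ 0; 1 } R={ · } — 2
step 3: add R to get BBR; options L={ 0; 1 } R={ 2 } — 3/2
step 4: add B to get BBRB; options L={ 0; 1; 3/2 } R={ 2 } — 7/4
step 5: add B to get BBRBB; options L={ 0; 1; 3/2; 7/4 } R={ 2 } — 15/8
step 6: add R to get BBRBBR; options L={ 0; 1; 3/2; 7/4 } R={ 15/8; 2 } — 29/16
step 7: add B to get BBRBBRB; options L={ 0; 1; 3/2; 7/4; 29/16 } R={ 15/8; 2 } — 59/32
step 8: add R to get BBRBBRBR; options L={ 0; 1; 3/2; 7/4; 29/16 } R={ 59/32; 15/8; 2 } — 117/64
step 9: add B to get BBRBBRBRB; options L={ 0; 1; 3/2; 7/4; 29/16; 117/64 } R={ 59/32; 15/8; 2 } — 235/128
step 10: add R to get BBRBBRBRBR; options L={ 0; 1; 3/2; 7/4; 29/16; 117/64 } R={ 235/128; 59/32; 15/8; 2 } — 469/256
step 11: add B to get BBRBBRBRBRB; options L={ 0; 1; 3/2; 7/4; 29/16; 117/64; 469/256 } R={ 235/128; 59/32; 15/8; 2 } — 939/512
step 12: add B to get BBRBBRBRBRBB; options L={ 0; 1; 3/2; 7/4; 29/16; 117/64; 469/256; 939/512 } R={ 235/128; 59/32; 15/8; 2 } — 1879/1024
step 13: add B to get BBRBBRBRBRBBB; options L={ 0; 1; 3/2; 7/4; 29/16; 117/64; 469/256; 939/512; 1879/1024 } R={ 235/128; 59/32; 15/8; 2 } — 3759/2048

3759/2048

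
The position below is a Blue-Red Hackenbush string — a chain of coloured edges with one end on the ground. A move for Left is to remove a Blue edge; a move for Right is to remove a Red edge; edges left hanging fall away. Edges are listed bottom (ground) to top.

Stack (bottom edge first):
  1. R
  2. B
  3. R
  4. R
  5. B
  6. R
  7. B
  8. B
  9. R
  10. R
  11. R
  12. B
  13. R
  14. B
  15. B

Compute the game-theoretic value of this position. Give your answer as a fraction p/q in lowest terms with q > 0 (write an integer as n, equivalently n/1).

Prefix values for R B R R B R B B R R R B R B B via {L|R} + simplicity:
1 of 15 · R · max L −∞ · min R 0 gives -1
2 of 15 · RB · max L -1 · min R 0 gives -1/2
3 of 15 · RBR · max L -1 · min R -1/2 gives -3/4
4 of 15 · RBRR · max L -1 · min R -3/4 gives -7/8
5 of 15 · RBRRB · max L -7/8 · min R -3/4 gives -13/16
6 of 15 · RBRRBR · max L -7/8 · min R -13/16 gives -27/32
7 of 15 · RBRRBRB · max L -27/32 · min R -13/16 gives -53/64
8 of 15 · RBRRBRBB · max L -53/64 · min R -13/16 gives -105/128
9 of 15 · RBRRBRBBR · max L -53/64 · min R -105/128 gives -211/256
10 of 15 · RBRRBRBBRR · max L -53/64 · min R -211/256 gives -423/512
11 of 15 · RBRRBRBBRRR · max L -53/64 · min R -423/512 gives -847/1024
12 of 15 · RBRRBRBBRRRB · max L -847/1024 · min R -423/512 gives -1693/2048
13 of 15 · RBRRBRBBRRRBR · max L -847/1024 · min R -1693/2048 gives -3387/4096
14 of 15 · RBRRBRBBRRRBRB · max L -3387/4096 · min R -1693/2048 gives -6773/8192
15 of 15 · RBRRBRBBRRRBRBB · max L -6773/8192 · min R -1693/2048 gives -13545/16384

-13545/16384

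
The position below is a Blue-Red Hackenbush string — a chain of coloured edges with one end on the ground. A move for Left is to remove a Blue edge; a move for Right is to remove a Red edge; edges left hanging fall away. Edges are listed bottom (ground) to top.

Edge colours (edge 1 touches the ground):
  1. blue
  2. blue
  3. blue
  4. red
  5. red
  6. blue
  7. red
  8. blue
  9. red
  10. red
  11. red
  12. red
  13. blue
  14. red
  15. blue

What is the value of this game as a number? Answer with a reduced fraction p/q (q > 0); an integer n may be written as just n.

9483/4096

b: Left { 0 }, Right { — } = simplest 1
bb: Left { 0,1 }, Right { — } = simplest 2
bbb: Left { 0,1,2 }, Right { — } = simplest 3
bbbr: Left { 0,1,2 }, Right { 3 } = simplest 5/2
bbbrr: Left { 0,1,2 }, Right { 5/2,3 } = simplest 9/4
bbbrrb: Left { 0,1,2,9/4 }, Right { 5/2,3 } = simplest 19/8
bbbrrbr: Left { 0,1,2,9/4 }, Right { 19/8,5/2,3 } = simplest 37/16
bbbrrbrb: Left { 0,1,2,9/4,37/16 }, Right { 19/8,5/2,3 } = simplest 75/32
bbbrrbrbr: Left { 0,1,2,9/4,37/16 }, Right { 75/32,19/8,5/2,3 } = simplest 149/64
bbbrrbrbrr: Left { 0,1,2,9/4,37/16 }, Right { 149/64,75/32,19/8,5/2,3 } = simplest 297/128
bbbrrbrbrrr: Left { 0,1,2,9/4,37/16 }, Right { 297/128,149/64,75/32,19/8,5/2,3 } = simplest 593/256
bbbrrbrbrrrr: Left { 0,1,2,9/4,37/16 }, Right { 593/256,297/128,149/64,75/32,19/8,5/2,3 } = simplest 1185/512
bbbrrbrbrrrrb: Left { 0,1,2,9/4,37/16,1185/512 }, Right { 593/256,297/128,149/64,75/32,19/8,5/2,3 } = simplest 2371/1024
bbbrrbrbrrrrbr: Left { 0,1,2,9/4,37/16,1185/512 }, Right { 2371/1024,593/256,297/128,149/64,75/32,19/8,5/2,3 } = simplest 4741/2048
bbbrrbrbrrrrbrb: Left { 0,1,2,9/4,37/16,1185/512,4741/2048 }, Right { 2371/1024,593/256,297/128,149/64,75/32,19/8,5/2,3 } = simplest 9483/4096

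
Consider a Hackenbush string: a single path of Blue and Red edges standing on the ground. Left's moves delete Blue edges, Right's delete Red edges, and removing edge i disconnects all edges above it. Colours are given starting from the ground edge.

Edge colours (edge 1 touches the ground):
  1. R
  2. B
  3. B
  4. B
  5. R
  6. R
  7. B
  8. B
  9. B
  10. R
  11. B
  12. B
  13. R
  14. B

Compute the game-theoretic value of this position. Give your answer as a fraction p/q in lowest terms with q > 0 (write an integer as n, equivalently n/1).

step 1: add R to get R; options L={  } R={ 0 } => -1
step 2: add B to get RB; options L={ -1 } R={ 0 } => -1/2
step 3: add B to get RBB; options L={ -1; -1/2 } R={ 0 } => -1/4
step 4: add B to get RBBB; options L={ -1; -1/2; -1/4 } R={ 0 } => -1/8
step 5: add R to get RBBBR; options L={ -1; -1/2; -1/4 } R={ -1/8; 0 } => -3/16
step 6: add R to get RBBBRR; options L={ -1; -1/2; -1/4 } R={ -3/16; -1/8; 0 } => -7/32
step 7: add B to get RBBBRRB; options L={ -1; -1/2; -1/4; -7/32 } R={ -3/16; -1/8; 0 } => -13/64
step 8: add B to get RBBBRRBB; options L={ -1; -1/2; -1/4; -7/32; -13/64 } R={ -3/16; -1/8; 0 } => -25/128
step 9: add B to get RBBBRRBBB; options L={ -1; -1/2; -1/4; -7/32; -13/64; -25/128 } R={ -3/16; -1/8; 0 } => -49/256
step 10: add R to get RBBBRRBBBR; options L={ -1; -1/2; -1/4; -7/32; -13/64; -25/128 } R={ -49/256; -3/16; -1/8; 0 } => -99/512
step 11: add B to get RBBBRRBBBRB; options L={ -1; -1/2; -1/4; -7/32; -13/64; -25/128; -99/512 } R={ -49/256; -3/16; -1/8; 0 } => -197/1024
step 12: add B to get RBBBRRBBBRBB; options L={ -1; -1/2; -1/4; -7/32; -13/64; -25/128; -99/512; -197/1024 } R={ -49/256; -3/16; -1/8; 0 } => -393/2048
step 13: add R to get RBBBRRBBBRBBR; options L={ -1; -1/2; -1/4; -7/32; -13/64; -25/128; -99/512; -197/1024 } R={ -393/2048; -49/256; -3/16; -1/8; 0 } => -787/4096
step 14: add B to get RBBBRRBBBRBBRB; options L={ -1; -1/2; -1/4; -7/32; -13/64; -25/128; -99/512; -197/1024; -787/4096 } R={ -393/2048; -49/256; -3/16; -1/8; 0 } => -1573/8192

-1573/8192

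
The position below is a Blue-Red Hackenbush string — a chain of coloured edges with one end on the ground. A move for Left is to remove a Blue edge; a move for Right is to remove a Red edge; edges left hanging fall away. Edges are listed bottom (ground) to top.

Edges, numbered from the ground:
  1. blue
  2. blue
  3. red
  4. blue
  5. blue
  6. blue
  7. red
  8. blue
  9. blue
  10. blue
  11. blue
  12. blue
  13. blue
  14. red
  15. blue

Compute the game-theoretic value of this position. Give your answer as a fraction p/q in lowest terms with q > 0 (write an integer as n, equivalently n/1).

15867/8192

Prefix values for blue blue red blue blue blue red blue blue blue blue blue blue red blue via {L|R} + simplicity:
edge 1 of 15 (blue): { 0 | · } gives 1
edge 2 of 15 (blue): { 0; 1 | · } gives 2
edge 3 of 15 (red): { 0; 1 | 2 } gives 3/2
edge 4 of 15 (blue): { 0; 1; 3/2 | 2 } gives 7/4
edge 5 of 15 (blue): { 0; 1; 3/2; 7/4 | 2 } gives 15/8
edge 6 of 15 (blue): { 0; 1; 3/2; 7/4; 15/8 | 2 } gives 31/16
edge 7 of 15 (red): { 0; 1; 3/2; 7/4; 15/8 | 31/16; 2 } gives 61/32
edge 8 of 15 (blue): { 0; 1; 3/2; 7/4; 15/8; 61/32 | 31/16; 2 } gives 123/64
edge 9 of 15 (blue): { 0; 1; 3/2; 7/4; 15/8; 61/32; 123/64 | 31/16; 2 } gives 247/128
edge 10 of 15 (blue): { 0; 1; 3/2; 7/4; 15/8; 61/32; 123/64; 247/128 | 31/16; 2 } gives 495/256
edge 11 of 15 (blue): { 0; 1; 3/2; 7/4; 15/8; 61/32; 123/64; 247/128; 495/256 | 31/16; 2 } gives 991/512
edge 12 of 15 (blue): { 0; 1; 3/2; 7/4; 15/8; 61/32; 123/64; 247/128; 495/256; 991/512 | 31/16; 2 } gives 1983/1024
edge 13 of 15 (blue): { 0; 1; 3/2; 7/4; 15/8; 61/32; 123/64; 247/128; 495/256; 991/512; 1983/1024 | 31/16; 2 } gives 3967/2048
edge 14 of 15 (red): { 0; 1; 3/2; 7/4; 15/8; 61/32; 123/64; 247/128; 495/256; 991/512; 1983/1024 | 3967/2048; 31/16; 2 } gives 7933/4096
edge 15 of 15 (blue): { 0; 1; 3/2; 7/4; 15/8; 61/32; 123/64; 247/128; 495/256; 991/512; 1983/1024; 7933/4096 | 3967/2048; 31/16; 2 } gives 15867/8192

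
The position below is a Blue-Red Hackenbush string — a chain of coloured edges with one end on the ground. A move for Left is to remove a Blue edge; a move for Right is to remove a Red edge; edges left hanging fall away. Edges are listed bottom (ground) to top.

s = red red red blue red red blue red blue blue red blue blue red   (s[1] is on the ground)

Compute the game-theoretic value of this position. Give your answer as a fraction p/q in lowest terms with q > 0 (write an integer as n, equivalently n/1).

G(r) = { none | 0 } so -1
G(rr) = { none | -1, 0 } so -2
G(rrr) = { none | -2, -1, 0 } so -3
G(rrrb) = { -3 | -2, -1, 0 } so -5/2
G(rrrbr) = { -3 | -5/2, -2, -1, 0 } so -11/4
G(rrrbrr) = { -3 | -11/4, -5/2, -2, -1, 0 } so -23/8
G(rrrbrrb) = { -3, -23/8 | -11/4, -5/2, -2, -1, 0 } so -45/16
G(rrrbrrbr) = { -3, -23/8 | -45/16, -11/4, -5/2, -2, -1, 0 } so -91/32
G(rrrbrrbrb) = { -3, -23/8, -91/32 | -45/16, -11/4, -5/2, -2, -1, 0 } so -181/64
G(rrrbrrbrbb) = { -3, -23/8, -91/32, -181/64 | -45/16, -11/4, -5/2, -2, -1, 0 } so -361/128
G(rrrbrrbrbbr) = { -3, -23/8, -91/32, -181/64 | -361/128, -45/16, -11/4, -5/2, -2, -1, 0 } so -723/256
G(rrrbrrbrbbrb) = { -3, -23/8, -91/32, -181/64, -723/256 | -361/128, -45/16, -11/4, -5/2, -2, -1, 0 } so -1445/512
G(rrrbrrbrbbrbb) = { -3, -23/8, -91/32, -181/64, -723/256, -1445/512 | -361/128, -45/16, -11/4, -5/2, -2, -1, 0 } so -2889/1024
G(rrrbrrbrbbrbbr) = { -3, -23/8, -91/32, -181/64, -723/256, -1445/512 | -2889/1024, -361/128, -45/16, -11/4, -5/2, -2, -1, 0 } so -5779/2048

-5779/2048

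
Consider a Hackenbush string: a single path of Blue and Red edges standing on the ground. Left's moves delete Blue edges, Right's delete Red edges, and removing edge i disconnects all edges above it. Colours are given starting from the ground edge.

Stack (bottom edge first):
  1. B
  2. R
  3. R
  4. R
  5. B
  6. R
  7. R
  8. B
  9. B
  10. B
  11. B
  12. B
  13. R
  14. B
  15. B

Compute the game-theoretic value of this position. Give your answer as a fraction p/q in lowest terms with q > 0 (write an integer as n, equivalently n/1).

edge 1 of 15 (B): { 0 | — } so 1
edge 2 of 15 (R): { 0 | 1 } so 1/2
edge 3 of 15 (R): { 0 | 1/2; 1 } so 1/4
edge 4 of 15 (R): { 0 | 1/4; 1/2; 1 } so 1/8
edge 5 of 15 (B): { 0; 1/8 | 1/4; 1/2; 1 } so 3/16
edge 6 of 15 (R): { 0; 1/8 | 3/16; 1/4; 1/2; 1 } so 5/32
edge 7 of 15 (R): { 0; 1/8 | 5/32; 3/16; 1/4; 1/2; 1 } so 9/64
edge 8 of 15 (B): { 0; 1/8; 9/64 | 5/32; 3/16; 1/4; 1/2; 1 } so 19/128
edge 9 of 15 (B): { 0; 1/8; 9/64; 19/128 | 5/32; 3/16; 1/4; 1/2; 1 } so 39/256
edge 10 of 15 (B): { 0; 1/8; 9/64; 19/128; 39/256 | 5/32; 3/16; 1/4; 1/2; 1 } so 79/512
edge 11 of 15 (B): { 0; 1/8; 9/64; 19/128; 39/256; 79/512 | 5/32; 3/16; 1/4; 1/2; 1 } so 159/1024
edge 12 of 15 (B): { 0; 1/8; 9/64; 19/128; 39/256; 79/512; 159/1024 | 5/32; 3/16; 1/4; 1/2; 1 } so 319/2048
edge 13 of 15 (R): { 0; 1/8; 9/64; 19/128; 39/256; 79/512; 159/1024 | 319/2048; 5/32; 3/16; 1/4; 1/2; 1 } so 637/4096
edge 14 of 15 (B): { 0; 1/8; 9/64; 19/128; 39/256; 79/512; 159/1024; 637/4096 | 319/2048; 5/32; 3/16; 1/4; 1/2; 1 } so 1275/8192
edge 15 of 15 (B): { 0; 1/8; 9/64; 19/128; 39/256; 79/512; 159/1024; 637/4096; 1275/8192 | 319/2048; 5/32; 3/16; 1/4; 1/2; 1 } so 2551/16384

2551/16384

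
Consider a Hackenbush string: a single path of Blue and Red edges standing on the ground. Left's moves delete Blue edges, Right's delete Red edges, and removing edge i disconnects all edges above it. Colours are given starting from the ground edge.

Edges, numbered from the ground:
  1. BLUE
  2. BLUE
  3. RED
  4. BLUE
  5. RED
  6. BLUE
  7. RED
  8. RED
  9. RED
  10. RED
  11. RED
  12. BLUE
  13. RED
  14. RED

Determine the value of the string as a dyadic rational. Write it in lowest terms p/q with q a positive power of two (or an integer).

6665/4096

1 of 14 · B · max L 0 · min R +∞ so 1
2 of 14 · BB · max L 1 · min R +∞ so 2
3 of 14 · BBR · max L 1 · min R 2 so 3/2
4 of 14 · BBRB · max L 3/2 · min R 2 so 7/4
5 of 14 · BBRBR · max L 3/2 · min R 7/4 so 13/8
6 of 14 · BBRBRB · max L 13/8 · min R 7/4 so 27/16
7 of 14 · BBRBRBR · max L 13/8 · min R 27/16 so 53/32
8 of 14 · BBRBRBRR · max L 13/8 · min R 53/32 so 105/64
9 of 14 · BBRBRBRRR · max L 13/8 · min R 105/64 so 209/128
10 of 14 · BBRBRBRRRR · max L 13/8 · min R 209/128 so 417/256
11 of 14 · BBRBRBRRRRR · max L 13/8 · min R 417/256 so 833/512
12 of 14 · BBRBRBRRRRRB · max L 833/512 · min R 417/256 so 1667/1024
13 of 14 · BBRBRBRRRRRBR · max L 833/512 · min R 1667/1024 so 3333/2048
14 of 14 · BBRBRBRRRRRBRR · max L 833/512 · min R 3333/2048 so 6665/4096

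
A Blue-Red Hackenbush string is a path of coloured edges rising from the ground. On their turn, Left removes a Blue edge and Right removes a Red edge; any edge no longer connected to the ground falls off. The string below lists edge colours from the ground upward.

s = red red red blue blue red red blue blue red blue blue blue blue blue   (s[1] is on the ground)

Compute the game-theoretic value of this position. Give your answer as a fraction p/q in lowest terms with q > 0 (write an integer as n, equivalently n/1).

-9793/4096

Recurse on prefixes of the 15-edge string red red red blue blue red red blue blue red blue blue blue blue blue:
edge 1 of 15 (red): { · | 0 } -> -1
edge 2 of 15 (red): { · | -1, 0 } -> -2
edge 3 of 15 (red): { · | -2, -1, 0 } -> -3
edge 4 of 15 (blue): { -3 | -2, -1, 0 } -> -5/2
edge 5 of 15 (blue): { -3, -5/2 | -2, -1, 0 } -> -9/4
edge 6 of 15 (red): { -3, -5/2 | -9/4, -2, -1, 0 } -> -19/8
edge 7 of 15 (red): { -3, -5/2 | -19/8, -9/4, -2, -1, 0 } -> -39/16
edge 8 of 15 (blue): { -3, -5/2, -39/16 | -19/8, -9/4, -2, -1, 0 } -> -77/32
edge 9 of 15 (blue): { -3, -5/2, -39/16, -77/32 | -19/8, -9/4, -2, -1, 0 } -> -153/64
edge 10 of 15 (red): { -3, -5/2, -39/16, -77/32 | -153/64, -19/8, -9/4, -2, -1, 0 } -> -307/128
edge 11 of 15 (blue): { -3, -5/2, -39/16, -77/32, -307/128 | -153/64, -19/8, -9/4, -2, -1, 0 } -> -613/256
edge 12 of 15 (blue): { -3, -5/2, -39/16, -77/32, -307/128, -613/256 | -153/64, -19/8, -9/4, -2, -1, 0 } -> -1225/512
edge 13 of 15 (blue): { -3, -5/2, -39/16, -77/32, -307/128, -613/256, -1225/512 | -153/64, -19/8, -9/4, -2, -1, 0 } -> -2449/1024
edge 14 of 15 (blue): { -3, -5/2, -39/16, -77/32, -307/128, -613/256, -1225/512, -2449/1024 | -153/64, -19/8, -9/4, -2, -1, 0 } -> -4897/2048
edge 15 of 15 (blue): { -3, -5/2, -39/16, -77/32, -307/128, -613/256, -1225/512, -2449/1024, -4897/2048 | -153/64, -19/8, -9/4, -2, -1, 0 } -> -9793/4096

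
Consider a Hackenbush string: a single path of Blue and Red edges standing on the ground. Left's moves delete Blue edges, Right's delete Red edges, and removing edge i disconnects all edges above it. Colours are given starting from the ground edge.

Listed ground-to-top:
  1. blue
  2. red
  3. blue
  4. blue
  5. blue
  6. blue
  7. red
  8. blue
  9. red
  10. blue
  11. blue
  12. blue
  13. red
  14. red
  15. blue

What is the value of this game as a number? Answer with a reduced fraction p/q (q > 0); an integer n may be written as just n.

15731/16384

b: Left { 0 }, Right { (no moves) } — simplest 1
br: Left { 0 }, Right { 1 } — simplest 1/2
brb: Left { 0, 1/2 }, Right { 1 } — simplest 3/4
brbb: Left { 0, 1/2, 3/4 }, Right { 1 } — simplest 7/8
brbbb: Left { 0, 1/2, 3/4, 7/8 }, Right { 1 } — simplest 15/16
brbbbb: Left { 0, 1/2, 3/4, 7/8, 15/16 }, Right { 1 } — simplest 31/32
brbbbbr: Left { 0, 1/2, 3/4, 7/8, 15/16 }, Right { 31/32, 1 } — simplest 61/64
brbbbbrb: Left { 0, 1/2, 3/4, 7/8, 15/16, 61/64 }, Right { 31/32, 1 } — simplest 123/128
brbbbbrbr: Left { 0, 1/2, 3/4, 7/8, 15/16, 61/64 }, Right { 123/128, 31/32, 1 } — simplest 245/256
brbbbbrbrb: Left { 0, 1/2, 3/4, 7/8, 15/16, 61/64, 245/256 }, Right { 123/128, 31/32, 1 } — simplest 491/512
brbbbbrbrbb: Left { 0, 1/2, 3/4, 7/8, 15/16, 61/64, 245/256, 491/512 }, Right { 123/128, 31/32, 1 } — simplest 983/1024
brbbbbrbrbbb: Left { 0, 1/2, 3/4, 7/8, 15/16, 61/64, 245/256, 491/512, 983/1024 }, Right { 123/128, 31/32, 1 } — simplest 1967/2048
brbbbbrbrbbbr: Left { 0, 1/2, 3/4, 7/8, 15/16, 61/64, 245/256, 491/512, 983/1024 }, Right { 1967/2048, 123/128, 31/32, 1 } — simplest 3933/4096
brbbbbrbrbbbrr: Left { 0, 1/2, 3/4, 7/8, 15/16, 61/64, 245/256, 491/512, 983/1024 }, Right { 3933/4096, 1967/2048, 123/128, 31/32, 1 } — simplest 7865/8192
brbbbbrbrbbbrrb: Left { 0, 1/2, 3/4, 7/8, 15/16, 61/64, 245/256, 491/512, 983/1024, 7865/8192 }, Right { 3933/4096, 1967/2048, 123/128, 31/32, 1 } — simplest 15731/16384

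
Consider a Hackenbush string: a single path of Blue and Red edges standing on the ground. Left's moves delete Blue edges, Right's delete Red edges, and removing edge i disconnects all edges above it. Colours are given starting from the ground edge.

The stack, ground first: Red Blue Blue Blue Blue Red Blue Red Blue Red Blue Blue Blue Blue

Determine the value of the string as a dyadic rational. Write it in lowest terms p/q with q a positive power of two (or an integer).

val(R) = { ∅ | 0 } => -1
val(RB) = { -1 | 0 } => -1/2
val(RBB) = { -1,-1/2 | 0 } => -1/4
val(RBBB) = { -1,-1/2,-1/4 | 0 } => -1/8
val(RBBBB) = { -1,-1/2,-1/4,-1/8 | 0 } => -1/16
val(RBBBBR) = { -1,-1/2,-1/4,-1/8 | -1/16,0 } => -3/32
val(RBBBBRB) = { -1,-1/2,-1/4,-1/8,-3/32 | -1/16,0 } => -5/64
val(RBBBBRBR) = { -1,-1/2,-1/4,-1/8,-3/32 | -5/64,-1/16,0 } => -11/128
val(RBBBBRBRB) = { -1,-1/2,-1/4,-1/8,-3/32,-11/128 | -5/64,-1/16,0 } => -21/256
val(RBBBBRBRBR) = { -1,-1/2,-1/4,-1/8,-3/32,-11/128 | -21/256,-5/64,-1/16,0 } => -43/512
val(RBBBBRBRBRB) = { -1,-1/2,-1/4,-1/8,-3/32,-11/128,-43/512 | -21/256,-5/64,-1/16,0 } => -85/1024
val(RBBBBRBRBRBB) = { -1,-1/2,-1/4,-1/8,-3/32,-11/128,-43/512,-85/1024 | -21/256,-5/64,-1/16,0 } => -169/2048
val(RBBBBRBRBRBBB) = { -1,-1/2,-1/4,-1/8,-3/32,-11/128,-43/512,-85/1024,-169/2048 | -21/256,-5/64,-1/16,0 } => -337/4096
val(RBBBBRBRBRBBBB) = { -1,-1/2,-1/4,-1/8,-3/32,-11/128,-43/512,-85/1024,-169/2048,-337/4096 | -21/256,-5/64,-1/16,0 } => -673/8192

-673/8192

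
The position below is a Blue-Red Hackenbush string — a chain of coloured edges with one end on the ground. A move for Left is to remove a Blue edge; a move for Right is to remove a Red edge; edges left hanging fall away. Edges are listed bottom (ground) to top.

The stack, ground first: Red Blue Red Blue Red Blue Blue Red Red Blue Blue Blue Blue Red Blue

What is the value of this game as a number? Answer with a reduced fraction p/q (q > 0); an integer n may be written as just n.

-10629/16384

edge 1 of 15 (Red): {  | 0 } → -1
edge 2 of 15 (Blue): { -1 | 0 } → -1/2
edge 3 of 15 (Red): { -1 | -1/2 0 } → -3/4
edge 4 of 15 (Blue): { -1 -3/4 | -1/2 0 } → -5/8
edge 5 of 15 (Red): { -1 -3/4 | -5/8 -1/2 0 } → -11/16
edge 6 of 15 (Blue): { -1 -3/4 -11/16 | -5/8 -1/2 0 } → -21/32
edge 7 of 15 (Blue): { -1 -3/4 -11/16 -21/32 | -5/8 -1/2 0 } → -41/64
edge 8 of 15 (Red): { -1 -3/4 -11/16 -21/32 | -41/64 -5/8 -1/2 0 } → -83/128
edge 9 of 15 (Red): { -1 -3/4 -11/16 -21/32 | -83/128 -41/64 -5/8 -1/2 0 } → -167/256
edge 10 of 15 (Blue): { -1 -3/4 -11/16 -21/32 -167/256 | -83/128 -41/64 -5/8 -1/2 0 } → -333/512
edge 11 of 15 (Blue): { -1 -3/4 -11/16 -21/32 -167/256 -333/512 | -83/128 -41/64 -5/8 -1/2 0 } → -665/1024
edge 12 of 15 (Blue): { -1 -3/4 -11/16 -21/32 -167/256 -333/512 -665/1024 | -83/128 -41/64 -5/8 -1/2 0 } → -1329/2048
edge 13 of 15 (Blue): { -1 -3/4 -11/16 -21/32 -167/256 -333/512 -665/1024 -1329/2048 | -83/128 -41/64 -5/8 -1/2 0 } → -2657/4096
edge 14 of 15 (Red): { -1 -3/4 -11/16 -21/32 -167/256 -333/512 -665/1024 -1329/2048 | -2657/4096 -83/128 -41/64 -5/8 -1/2 0 } → -5315/8192
edge 15 of 15 (Blue): { -1 -3/4 -11/16 -21/32 -167/256 -333/512 -665/1024 -1329/2048 -5315/8192 | -2657/4096 -83/128 -41/64 -5/8 -1/2 0 } → -10629/16384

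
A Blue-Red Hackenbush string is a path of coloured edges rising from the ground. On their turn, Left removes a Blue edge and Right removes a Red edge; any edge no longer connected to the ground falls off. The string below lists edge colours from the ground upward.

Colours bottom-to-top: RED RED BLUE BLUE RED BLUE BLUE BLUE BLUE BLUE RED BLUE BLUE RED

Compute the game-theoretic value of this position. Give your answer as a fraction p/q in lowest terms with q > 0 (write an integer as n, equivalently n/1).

-5139/4096

Prefix values for RED RED BLUE BLUE RED BLUE BLUE BLUE BLUE BLUE RED BLUE BLUE RED via {L|R} + simplicity:
edge 1 of 14 (RED): { · | 0 } so -1
edge 2 of 14 (RED): { · | -1, 0 } so -2
edge 3 of 14 (BLUE): { -2 | -1, 0 } so -3/2
edge 4 of 14 (BLUE): { -2, -3/2 | -1, 0 } so -5/4
edge 5 of 14 (RED): { -2, -3/2 | -5/4, -1, 0 } so -11/8
edge 6 of 14 (BLUE): { -2, -3/2, -11/8 | -5/4, -1, 0 } so -21/16
edge 7 of 14 (BLUE): { -2, -3/2, -11/8, -21/16 | -5/4, -1, 0 } so -41/32
edge 8 of 14 (BLUE): { -2, -3/2, -11/8, -21/16, -41/32 | -5/4, -1, 0 } so -81/64
edge 9 of 14 (BLUE): { -2, -3/2, -11/8, -21/16, -41/32, -81/64 | -5/4, -1, 0 } so -161/128
edge 10 of 14 (BLUE): { -2, -3/2, -11/8, -21/16, -41/32, -81/64, -161/128 | -5/4, -1, 0 } so -321/256
edge 11 of 14 (RED): { -2, -3/2, -11/8, -21/16, -41/32, -81/64, -161/128 | -321/256, -5/4, -1, 0 } so -643/512
edge 12 of 14 (BLUE): { -2, -3/2, -11/8, -21/16, -41/32, -81/64, -161/128, -643/512 | -321/256, -5/4, -1, 0 } so -1285/1024
edge 13 of 14 (BLUE): { -2, -3/2, -11/8, -21/16, -41/32, -81/64, -161/128, -643/512, -1285/1024 | -321/256, -5/4, -1, 0 } so -2569/2048
edge 14 of 14 (RED): { -2, -3/2, -11/8, -21/16, -41/32, -81/64, -161/128, -643/512, -1285/1024 | -2569/2048, -321/256, -5/4, -1, 0 } so -5139/4096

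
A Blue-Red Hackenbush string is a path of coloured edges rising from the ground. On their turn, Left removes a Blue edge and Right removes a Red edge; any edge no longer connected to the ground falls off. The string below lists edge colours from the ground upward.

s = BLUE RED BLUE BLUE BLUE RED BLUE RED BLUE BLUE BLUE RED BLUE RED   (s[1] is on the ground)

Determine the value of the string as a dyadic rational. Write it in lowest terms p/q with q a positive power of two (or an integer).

Build g(s[:k]) for k = 1..14, string s = BLUE RED BLUE BLUE BLUE RED BLUE RED BLUE BLUE BLUE RED BLUE RED.
step 1: add BLUE to get B; options L={ 0 } R={  } -> 1
step 2: add RED to get BR; options L={ 0 } R={ 1 } -> 1/2
step 3: add BLUE to get BRB; options L={ 0, 1/2 } R={ 1 } -> 3/4
step 4: add BLUE to get BRBB; options L={ 0, 1/2, 3/4 } R={ 1 } -> 7/8
step 5: add BLUE to get BRBBB; options L={ 0, 1/2, 3/4, 7/8 } R={ 1 } -> 15/16
step 6: add RED to get BRBBBR; options L={ 0, 1/2, 3/4, 7/8 } R={ 15/16, 1 } -> 29/32
step 7: add BLUE to get BRBBBRB; options L={ 0, 1/2, 3/4, 7/8, 29/32 } R={ 15/16, 1 } -> 59/64
step 8: add RED to get BRBBBRBR; options L={ 0, 1/2, 3/4, 7/8, 29/32 } R={ 59/64, 15/16, 1 } -> 117/128
step 9: add BLUE to get BRBBBRBRB; options L={ 0, 1/2, 3/4, 7/8, 29/32, 117/128 } R={ 59/64, 15/16, 1 } -> 235/256
step 10: add BLUE to get BRBBBRBRBB; options L={ 0, 1/2, 3/4, 7/8, 29/32, 117/128, 235/256 } R={ 59/64, 15/16, 1 } -> 471/512
step 11: add BLUE to get BRBBBRBRBBB; options L={ 0, 1/2, 3/4, 7/8, 29/32, 117/128, 235/256, 471/512 } R={ 59/64, 15/16, 1 } -> 943/1024
step 12: add RED to get BRBBBRBRBBBR; options L={ 0, 1/2, 3/4, 7/8, 29/32, 117/128, 235/256, 471/512 } R={ 943/1024, 59/64, 15/16, 1 } -> 1885/2048
step 13: add BLUE to get BRBBBRBRBBBRB; options L={ 0, 1/2, 3/4, 7/8, 29/32, 117/128, 235/256, 471/512, 1885/2048 } R={ 943/1024, 59/64, 15/16, 1 } -> 3771/4096
step 14: add RED to get BRBBBRBRBBBRBR; options L={ 0, 1/2, 3/4, 7/8, 29/32, 117/128, 235/256, 471/512, 1885/2048 } R={ 3771/4096, 943/1024, 59/64, 15/16, 1 } -> 7541/8192

7541/8192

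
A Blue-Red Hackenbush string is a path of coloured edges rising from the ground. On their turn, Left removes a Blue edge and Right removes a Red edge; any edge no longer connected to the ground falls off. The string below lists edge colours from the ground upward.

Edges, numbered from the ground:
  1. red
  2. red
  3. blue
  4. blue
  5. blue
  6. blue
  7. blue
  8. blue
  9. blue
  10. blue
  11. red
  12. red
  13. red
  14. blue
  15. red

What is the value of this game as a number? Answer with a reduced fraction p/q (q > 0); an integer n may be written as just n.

1 of 15 · r · max L −∞ · min R 0 gives -1
2 of 15 · rr · max L −∞ · min R -1 gives -2
3 of 15 · rrb · max L -2 · min R -1 gives -3/2
4 of 15 · rrbb · max L -3/2 · min R -1 gives -5/4
5 of 15 · rrbbb · max L -5/4 · min R -1 gives -9/8
6 of 15 · rrbbbb · max L -9/8 · min R -1 gives -17/16
7 of 15 · rrbbbbb · max L -17/16 · min R -1 gives -33/32
8 of 15 · rrbbbbbb · max L -33/32 · min R -1 gives -65/64
9 of 15 · rrbbbbbbb · max L -65/64 · min R -1 gives -129/128
10 of 15 · rrbbbbbbbb · max L -129/128 · min R -1 gives -257/256
11 of 15 · rrbbbbbbbbr · max L -129/128 · min R -257/256 gives -515/512
12 of 15 · rrbbbbbbbbrr · max L -129/128 · min R -515/512 gives -1031/1024
13 of 15 · rrbbbbbbbbrrr · max L -129/128 · min R -1031/1024 gives -2063/2048
14 of 15 · rrbbbbbbbbrrrb · max L -2063/2048 · min R -1031/1024 gives -4125/4096
15 of 15 · rrbbbbbbbbrrrbr · max L -2063/2048 · min R -4125/4096 gives -8251/8192

-8251/8192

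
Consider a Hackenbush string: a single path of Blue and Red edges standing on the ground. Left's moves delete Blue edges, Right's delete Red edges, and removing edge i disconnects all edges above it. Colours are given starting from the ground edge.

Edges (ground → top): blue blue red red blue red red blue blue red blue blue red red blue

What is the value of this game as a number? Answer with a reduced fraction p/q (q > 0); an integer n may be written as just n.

10675/8192

b: Left { 0 }, Right { — } => simplest 1
bb: Left { 0,1 }, Right { — } => simplest 2
bbr: Left { 0,1 }, Right { 2 } => simplest 3/2
bbrr: Left { 0,1 }, Right { 3/2,2 } => simplest 5/4
bbrrb: Left { 0,1,5/4 }, Right { 3/2,2 } => simplest 11/8
bbrrbr: Left { 0,1,5/4 }, Right { 11/8,3/2,2 } => simplest 21/16
bbrrbrr: Left { 0,1,5/4 }, Right { 21/16,11/8,3/2,2 } => simplest 41/32
bbrrbrrb: Left { 0,1,5/4,41/32 }, Right { 21/16,11/8,3/2,2 } => simplest 83/64
bbrrbrrbb: Left { 0,1,5/4,41/32,83/64 }, Right { 21/16,11/8,3/2,2 } => simplest 167/128
bbrrbrrbbr: Left { 0,1,5/4,41/32,83/64 }, Right { 167/128,21/16,11/8,3/2,2 } => simplest 333/256
bbrrbrrbbrb: Left { 0,1,5/4,41/32,83/64,333/256 }, Right { 167/128,21/16,11/8,3/2,2 } => simplest 667/512
bbrrbrrbbrbb: Left { 0,1,5/4,41/32,83/64,333/256,667/512 }, Right { 167/128,21/16,11/8,3/2,2 } => simplest 1335/1024
bbrrbrrbbrbbr: Left { 0,1,5/4,41/32,83/64,333/256,667/512 }, Right { 1335/1024,167/128,21/16,11/8,3/2,2 } => simplest 2669/2048
bbrrbrrbbrbbrr: Left { 0,1,5/4,41/32,83/64,333/256,667/512 }, Right { 2669/2048,1335/1024,167/128,21/16,11/8,3/2,2 } => simplest 5337/4096
bbrrbrrbbrbbrrb: Left { 0,1,5/4,41/32,83/64,333/256,667/512,5337/4096 }, Right { 2669/2048,1335/1024,167/128,21/16,11/8,3/2,2 } => simplest 10675/8192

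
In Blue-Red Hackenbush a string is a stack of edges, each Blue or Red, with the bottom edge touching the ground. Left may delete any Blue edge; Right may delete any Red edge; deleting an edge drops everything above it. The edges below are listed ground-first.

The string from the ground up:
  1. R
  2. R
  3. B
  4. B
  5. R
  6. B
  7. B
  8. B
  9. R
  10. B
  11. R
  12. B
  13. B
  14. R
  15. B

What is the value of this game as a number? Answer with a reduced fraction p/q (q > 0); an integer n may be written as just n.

-10405/8192

value(R) = { (no moves) | 0 } — -1
value(RR) = { (no moves) | -1 0 } — -2
value(RRB) = { -2 | -1 0 } — -3/2
value(RRBB) = { -2 -3/2 | -1 0 } — -5/4
value(RRBBR) = { -2 -3/2 | -5/4 -1 0 } — -11/8
value(RRBBRB) = { -2 -3/2 -11/8 | -5/4 -1 0 } — -21/16
value(RRBBRBB) = { -2 -3/2 -11/8 -21/16 | -5/4 -1 0 } — -41/32
value(RRBBRBBB) = { -2 -3/2 -11/8 -21/16 -41/32 | -5/4 -1 0 } — -81/64
value(RRBBRBBBR) = { -2 -3/2 -11/8 -21/16 -41/32 | -81/64 -5/4 -1 0 } — -163/128
value(RRBBRBBBRB) = { -2 -3/2 -11/8 -21/16 -41/32 -163/128 | -81/64 -5/4 -1 0 } — -325/256
value(RRBBRBBBRBR) = { -2 -3/2 -11/8 -21/16 -41/32 -163/128 | -325/256 -81/64 -5/4 -1 0 } — -651/512
value(RRBBRBBBRBRB) = { -2 -3/2 -11/8 -21/16 -41/32 -163/128 -651/512 | -325/256 -81/64 -5/4 -1 0 } — -1301/1024
value(RRBBRBBBRBRBB) = { -2 -3/2 -11/8 -21/16 -41/32 -163/128 -651/512 -1301/1024 | -325/256 -81/64 -5/4 -1 0 } — -2601/2048
value(RRBBRBBBRBRBBR) = { -2 -3/2 -11/8 -21/16 -41/32 -163/128 -651/512 -1301/1024 | -2601/2048 -325/256 -81/64 -5/4 -1 0 } — -5203/4096
value(RRBBRBBBRBRBBRB) = { -2 -3/2 -11/8 -21/16 -41/32 -163/128 -651/512 -1301/1024 -5203/4096 | -2601/2048 -325/256 -81/64 -5/4 -1 0 } — -10405/8192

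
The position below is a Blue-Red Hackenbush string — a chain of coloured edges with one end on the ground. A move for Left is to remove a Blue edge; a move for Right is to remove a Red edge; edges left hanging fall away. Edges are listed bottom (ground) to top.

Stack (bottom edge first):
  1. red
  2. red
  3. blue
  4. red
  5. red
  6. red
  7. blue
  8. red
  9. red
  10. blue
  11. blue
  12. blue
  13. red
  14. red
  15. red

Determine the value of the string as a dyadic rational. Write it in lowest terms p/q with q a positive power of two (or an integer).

Prefix values for red red blue red red red blue red red blue blue blue red red red via {L|R} + simplicity:
v(r) = { · | 0 } so -1
v(rr) = { · | -1, 0 } so -2
v(rrb) = { -2 | -1, 0 } so -3/2
v(rrbr) = { -2 | -3/2, -1, 0 } so -7/4
v(rrbrr) = { -2 | -7/4, -3/2, -1, 0 } so -15/8
v(rrbrrr) = { -2 | -15/8, -7/4, -3/2, -1, 0 } so -31/16
v(rrbrrrb) = { -2, -31/16 | -15/8, -7/4, -3/2, -1, 0 } so -61/32
v(rrbrrrbr) = { -2, -31/16 | -61/32, -15/8, -7/4, -3/2, -1, 0 } so -123/64
v(rrbrrrbrr) = { -2, -31/16 | -123/64, -61/32, -15/8, -7/4, -3/2, -1, 0 } so -247/128
v(rrbrrrbrrb) = { -2, -31/16, -247/128 | -123/64, -61/32, -15/8, -7/4, -3/2, -1, 0 } so -493/256
v(rrbrrrbrrbb) = { -2, -31/16, -247/128, -493/256 | -123/64, -61/32, -15/8, -7/4, -3/2, -1, 0 } so -985/512
v(rrbrrrbrrbbb) = { -2, -31/16, -247/128, -493/256, -985/512 | -123/64, -61/32, -15/8, -7/4, -3/2, -1, 0 } so -1969/1024
v(rrbrrrbrrbbbr) = { -2, -31/16, -247/128, -493/256, -985/512 | -1969/1024, -123/64, -61/32, -15/8, -7/4, -3/2, -1, 0 } so -3939/2048
v(rrbrrrbrrbbbrr) = { -2, -31/16, -247/128, -493/256, -985/512 | -3939/2048, -1969/1024, -123/64, -61/32, -15/8, -7/4, -3/2, -1, 0 } so -7879/4096
v(rrbrrrbrrbbbrrr) = { -2, -31/16, -247/128, -493/256, -985/512 | -7879/4096, -3939/2048, -1969/1024, -123/64, -61/32, -15/8, -7/4, -3/2, -1, 0 } so -15759/8192

-15759/8192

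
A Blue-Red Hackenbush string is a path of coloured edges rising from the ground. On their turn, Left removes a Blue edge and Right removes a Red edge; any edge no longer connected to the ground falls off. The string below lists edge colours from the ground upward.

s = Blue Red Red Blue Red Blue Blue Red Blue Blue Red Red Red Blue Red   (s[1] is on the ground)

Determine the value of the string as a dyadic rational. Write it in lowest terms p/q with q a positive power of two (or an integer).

5829/16384

edge 1 of 15 (Blue): { 0 | · } so 1
edge 2 of 15 (Red): { 0 | 1 } so 1/2
edge 3 of 15 (Red): { 0 | 1/2 1 } so 1/4
edge 4 of 15 (Blue): { 0 1/4 | 1/2 1 } so 3/8
edge 5 of 15 (Red): { 0 1/4 | 3/8 1/2 1 } so 5/16
edge 6 of 15 (Blue): { 0 1/4 5/16 | 3/8 1/2 1 } so 11/32
edge 7 of 15 (Blue): { 0 1/4 5/16 11/32 | 3/8 1/2 1 } so 23/64
edge 8 of 15 (Red): { 0 1/4 5/16 11/32 | 23/64 3/8 1/2 1 } so 45/128
edge 9 of 15 (Blue): { 0 1/4 5/16 11/32 45/128 | 23/64 3/8 1/2 1 } so 91/256
edge 10 of 15 (Blue): { 0 1/4 5/16 11/32 45/128 91/256 | 23/64 3/8 1/2 1 } so 183/512
edge 11 of 15 (Red): { 0 1/4 5/16 11/32 45/128 91/256 | 183/512 23/64 3/8 1/2 1 } so 365/1024
edge 12 of 15 (Red): { 0 1/4 5/16 11/32 45/128 91/256 | 365/1024 183/512 23/64 3/8 1/2 1 } so 729/2048
edge 13 of 15 (Red): { 0 1/4 5/16 11/32 45/128 91/256 | 729/2048 365/1024 183/512 23/64 3/8 1/2 1 } so 1457/4096
edge 14 of 15 (Blue): { 0 1/4 5/16 11/32 45/128 91/256 1457/4096 | 729/2048 365/1024 183/512 23/64 3/8 1/2 1 } so 2915/8192
edge 15 of 15 (Red): { 0 1/4 5/16 11/32 45/128 91/256 1457/4096 | 2915/8192 729/2048 365/1024 183/512 23/64 3/8 1/2 1 } so 5829/16384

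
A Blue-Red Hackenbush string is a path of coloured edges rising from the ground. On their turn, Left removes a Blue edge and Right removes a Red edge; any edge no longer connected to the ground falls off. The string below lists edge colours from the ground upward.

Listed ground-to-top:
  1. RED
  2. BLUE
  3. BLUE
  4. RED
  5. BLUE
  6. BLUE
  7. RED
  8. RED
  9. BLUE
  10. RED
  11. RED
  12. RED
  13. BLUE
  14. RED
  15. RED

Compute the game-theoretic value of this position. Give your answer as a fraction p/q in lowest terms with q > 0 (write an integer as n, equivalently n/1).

-4983/16384

val(R) = { (no moves) | 0 } — -1
val(RB) = { -1 | 0 } — -1/2
val(RBB) = { -1 -1/2 | 0 } — -1/4
val(RBBR) = { -1 -1/2 | -1/4 0 } — -3/8
val(RBBRB) = { -1 -1/2 -3/8 | -1/4 0 } — -5/16
val(RBBRBB) = { -1 -1/2 -3/8 -5/16 | -1/4 0 } — -9/32
val(RBBRBBR) = { -1 -1/2 -3/8 -5/16 | -9/32 -1/4 0 } — -19/64
val(RBBRBBRR) = { -1 -1/2 -3/8 -5/16 | -19/64 -9/32 -1/4 0 } — -39/128
val(RBBRBBRRB) = { -1 -1/2 -3/8 -5/16 -39/128 | -19/64 -9/32 -1/4 0 } — -77/256
val(RBBRBBRRBR) = { -1 -1/2 -3/8 -5/16 -39/128 | -77/256 -19/64 -9/32 -1/4 0 } — -155/512
val(RBBRBBRRBRR) = { -1 -1/2 -3/8 -5/16 -39/128 | -155/512 -77/256 -19/64 -9/32 -1/4 0 } — -311/1024
val(RBBRBBRRBRRR) = { -1 -1/2 -3/8 -5/16 -39/128 | -311/1024 -155/512 -77/256 -19/64 -9/32 -1/4 0 } — -623/2048
val(RBBRBBRRBRRRB) = { -1 -1/2 -3/8 -5/16 -39/128 -623/2048 | -311/1024 -155/512 -77/256 -19/64 -9/32 -1/4 0 } — -1245/4096
val(RBBRBBRRBRRRBR) = { -1 -1/2 -3/8 -5/16 -39/128 -623/2048 | -1245/4096 -311/1024 -155/512 -77/256 -19/64 -9/32 -1/4 0 } — -2491/8192
val(RBBRBBRRBRRRBRR) = { -1 -1/2 -3/8 -5/16 -39/128 -623/2048 | -2491/8192 -1245/4096 -311/1024 -155/512 -77/256 -19/64 -9/32 -1/4 0 } — -4983/16384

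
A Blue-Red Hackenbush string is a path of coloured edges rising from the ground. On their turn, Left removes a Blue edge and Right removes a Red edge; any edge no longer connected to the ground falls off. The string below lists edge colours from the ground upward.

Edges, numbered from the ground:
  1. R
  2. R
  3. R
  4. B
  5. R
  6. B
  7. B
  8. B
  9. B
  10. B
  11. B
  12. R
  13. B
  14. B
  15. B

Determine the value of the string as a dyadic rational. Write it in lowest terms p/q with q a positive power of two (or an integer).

Recurse on prefixes of the 15-edge string R R R B R B B B B B B R B B B:
1 of 15 · R · max L −∞ · min R 0 -> -1
2 of 15 · RR · max L −∞ · min R -1 -> -2
3 of 15 · RRR · max L −∞ · min R -2 -> -3
4 of 15 · RRRB · max L -3 · min R -2 -> -5/2
5 of 15 · RRRBR · max L -3 · min R -5/2 -> -11/4
6 of 15 · RRRBRB · max L -11/4 · min R -5/2 -> -21/8
7 of 15 · RRRBRBB · max L -21/8 · min R -5/2 -> -41/16
8 of 15 · RRRBRBBB · max L -41/16 · min R -5/2 -> -81/32
9 of 15 · RRRBRBBBB · max L -81/32 · min R -5/2 -> -161/64
10 of 15 · RRRBRBBBBB · max L -161/64 · min R -5/2 -> -321/128
11 of 15 · RRRBRBBBBBB · max L -321/128 · min R -5/2 -> -641/256
12 of 15 · RRRBRBBBBBBR · max L -321/128 · min R -641/256 -> -1283/512
13 of 15 · RRRBRBBBBBBRB · max L -1283/512 · min R -641/256 -> -2565/1024
14 of 15 · RRRBRBBBBBBRBB · max L -2565/1024 · min R -641/256 -> -5129/2048
15 of 15 · RRRBRBBBBBBRBBB · max L -5129/2048 · min R -641/256 -> -10257/4096

-10257/4096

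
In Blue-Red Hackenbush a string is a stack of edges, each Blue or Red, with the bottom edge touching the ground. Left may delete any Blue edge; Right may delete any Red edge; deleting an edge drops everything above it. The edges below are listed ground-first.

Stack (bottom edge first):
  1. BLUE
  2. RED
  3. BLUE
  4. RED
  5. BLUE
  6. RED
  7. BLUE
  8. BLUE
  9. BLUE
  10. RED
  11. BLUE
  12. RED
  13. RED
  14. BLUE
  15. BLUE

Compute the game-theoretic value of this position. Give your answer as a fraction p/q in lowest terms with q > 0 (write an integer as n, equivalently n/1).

Recurse on prefixes of the 15-edge string BLUE RED BLUE RED BLUE RED BLUE BLUE BLUE RED BLUE RED RED BLUE BLUE:
step 1: add BLUE to get B; options L={ 0 } R={ · } — 1
step 2: add RED to get BR; options L={ 0 } R={ 1 } — 1/2
step 3: add BLUE to get BRB; options L={ 0; 1/2 } R={ 1 } — 3/4
step 4: add RED to get BRBR; options L={ 0; 1/2 } R={ 3/4; 1 } — 5/8
step 5: add BLUE to get BRBRB; options L={ 0; 1/2; 5/8 } R={ 3/4; 1 } — 11/16
step 6: add RED to get BRBRBR; options L={ 0; 1/2; 5/8 } R={ 11/16; 3/4; 1 } — 21/32
step 7: add BLUE to get BRBRBRB; options L={ 0; 1/2; 5/8; 21/32 } R={ 11/16; 3/4; 1 } — 43/64
step 8: add BLUE to get BRBRBRBB; options L={ 0; 1/2; 5/8; 21/32; 43/64 } R={ 11/16; 3/4; 1 } — 87/128
step 9: add BLUE to get BRBRBRBBB; options L={ 0; 1/2; 5/8; 21/32; 43/64; 87/128 } R={ 11/16; 3/4; 1 } — 175/256
step 10: add RED to get BRBRBRBBBR; options L={ 0; 1/2; 5/8; 21/32; 43/64; 87/128 } R={ 175/256; 11/16; 3/4; 1 } — 349/512
step 11: add BLUE to get BRBRBRBBBRB; options L={ 0; 1/2; 5/8; 21/32; 43/64; 87/128; 349/512 } R={ 175/256; 11/16; 3/4; 1 } — 699/1024
step 12: add RED to get BRBRBRBBBRBR; options L={ 0; 1/2; 5/8; 21/32; 43/64; 87/128; 349/512 } R={ 699/1024; 175/256; 11/16; 3/4; 1 } — 1397/2048
step 13: add RED to get BRBRBRBBBRBRR; options L={ 0; 1/2; 5/8; 21/32; 43/64; 87/128; 349/512 } R={ 1397/2048; 699/1024; 175/256; 11/16; 3/4; 1 } — 2793/4096
step 14: add BLUE to get BRBRBRBBBRBRRB; options L={ 0; 1/2; 5/8; 21/32; 43/64; 87/128; 349/512; 2793/4096 } R={ 1397/2048; 699/1024; 175/256; 11/16; 3/4; 1 } — 5587/8192
step 15: add BLUE to get BRBRBRBBBRBRRBB; options L={ 0; 1/2; 5/8; 21/32; 43/64; 87/128; 349/512; 2793/4096; 5587/8192 } R={ 1397/2048; 699/1024; 175/256; 11/16; 3/4; 1 } — 11175/16384

11175/16384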